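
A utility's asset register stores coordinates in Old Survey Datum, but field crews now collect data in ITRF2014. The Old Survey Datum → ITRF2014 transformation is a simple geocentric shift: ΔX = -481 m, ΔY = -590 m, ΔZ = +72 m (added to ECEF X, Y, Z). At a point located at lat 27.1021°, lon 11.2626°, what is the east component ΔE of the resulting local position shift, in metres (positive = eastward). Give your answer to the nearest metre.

The local east axis at (φ, λ) is (−sin λ, cos λ, 0), so ΔE = −sin(11.2626°)·(-481) + cos(11.2626°)·(-590) = -484.70 m.

ΔE = -485 m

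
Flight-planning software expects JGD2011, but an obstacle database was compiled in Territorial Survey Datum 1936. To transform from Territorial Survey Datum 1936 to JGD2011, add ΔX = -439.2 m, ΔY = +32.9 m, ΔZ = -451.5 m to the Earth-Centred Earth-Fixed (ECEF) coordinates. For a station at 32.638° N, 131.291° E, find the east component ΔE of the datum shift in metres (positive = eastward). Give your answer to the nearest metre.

At φ = 32.638°, λ = 131.291°: sin φ = 0.539329, cos φ = 0.842095, sin λ = 0.751368, cos λ = -0.659884.
ΔE = −sin λ·ΔX + cos λ·ΔY = −(0.751368)·(-439.2) + (-0.659884)·(32.9) = 308.29 m.

ΔE = 308 m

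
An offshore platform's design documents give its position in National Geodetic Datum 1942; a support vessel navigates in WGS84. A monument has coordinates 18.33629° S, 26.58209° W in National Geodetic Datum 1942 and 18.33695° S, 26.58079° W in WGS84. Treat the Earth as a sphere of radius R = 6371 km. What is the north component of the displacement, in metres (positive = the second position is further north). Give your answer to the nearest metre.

ΔN = -73 m

Δφ = -18.33695° − -18.33629° = -0.00066°; Δλ = -26.58079° − -26.58209° = +0.00130°.
1° along a meridian = πR/180 = 111195 m.
ΔN = Δφ × 111195 = -73.4 m; ΔE = Δλ × 111195 × cos(-18.33629°) = +0.00130 × 111195 × 0.949226 = 137.2 m.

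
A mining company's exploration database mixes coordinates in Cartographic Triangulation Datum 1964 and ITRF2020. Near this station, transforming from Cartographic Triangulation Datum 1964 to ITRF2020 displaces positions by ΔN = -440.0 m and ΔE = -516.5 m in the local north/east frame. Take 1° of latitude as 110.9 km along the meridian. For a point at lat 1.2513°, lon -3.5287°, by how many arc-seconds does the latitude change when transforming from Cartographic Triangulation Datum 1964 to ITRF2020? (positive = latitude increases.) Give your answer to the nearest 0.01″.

Δφ = -14.28″

1° of latitude = 110.9 km, so Δφ = -440.0 / 110900 = -0.0039675° = -14.283″.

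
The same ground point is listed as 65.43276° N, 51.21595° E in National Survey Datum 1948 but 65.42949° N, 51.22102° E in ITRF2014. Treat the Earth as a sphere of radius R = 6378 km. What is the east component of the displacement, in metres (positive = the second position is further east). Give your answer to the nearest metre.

ΔE = 235 m

Δφ = 65.42949° − 65.43276° = -0.00327°; Δλ = 51.22102° − 51.21595° = +0.00507°.
1° along a meridian = πR/180 = 111317 m.
ΔN = Δφ × 111317 = -364.0 m; ΔE = Δλ × 111317 × cos(65.43276°) = +0.00507 × 111317 × 0.415761 = 234.6 m.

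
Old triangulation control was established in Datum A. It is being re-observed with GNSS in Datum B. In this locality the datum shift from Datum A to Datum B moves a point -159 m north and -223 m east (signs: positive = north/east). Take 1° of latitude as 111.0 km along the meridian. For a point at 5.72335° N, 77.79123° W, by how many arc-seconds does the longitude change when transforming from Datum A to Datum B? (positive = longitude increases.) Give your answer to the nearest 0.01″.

Δλ = -7.27″

At latitude 5.72335°, cos φ = 0.995015.
1° of longitude at this latitude = 111.0 × cos φ = 110.45 km, so Δλ = -223.0 / 110446.7 = -0.0020191° = -7.269″.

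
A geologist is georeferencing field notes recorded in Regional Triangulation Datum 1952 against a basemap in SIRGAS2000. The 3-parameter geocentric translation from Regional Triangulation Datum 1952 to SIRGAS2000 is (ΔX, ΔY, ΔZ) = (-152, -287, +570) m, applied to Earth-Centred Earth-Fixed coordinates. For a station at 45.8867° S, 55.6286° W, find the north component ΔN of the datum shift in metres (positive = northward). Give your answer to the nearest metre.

ΔN = 505 m

The local north axis is (−sin φ cos λ, −sin φ sin λ, cos φ), giving ΔN = -61.610 + 170.078 + 396.765 = 505.23 m.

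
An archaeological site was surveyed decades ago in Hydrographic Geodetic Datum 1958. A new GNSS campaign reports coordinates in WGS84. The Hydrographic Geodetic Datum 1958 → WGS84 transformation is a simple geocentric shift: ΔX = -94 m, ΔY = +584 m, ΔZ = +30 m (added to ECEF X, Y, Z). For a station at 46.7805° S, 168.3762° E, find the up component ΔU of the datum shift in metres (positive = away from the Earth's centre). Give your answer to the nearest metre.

At φ = -46.7805°, λ = 168.3762°: sin φ = -0.728736, cos φ = 0.684795, sin λ = 0.201485, cos λ = -0.979492.
ΔU = cos φ cos λ·ΔX + cos φ sin λ·ΔY + sin φ·ΔZ = (0.684795)(-0.979492)(-94) + (0.684795)(0.201485)(584) + (-0.728736)(30) = 121.77 m.

ΔU = 122 m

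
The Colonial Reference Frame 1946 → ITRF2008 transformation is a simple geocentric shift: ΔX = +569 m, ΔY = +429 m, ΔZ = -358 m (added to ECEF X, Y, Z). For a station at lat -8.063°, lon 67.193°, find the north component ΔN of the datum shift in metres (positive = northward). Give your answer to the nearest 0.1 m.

The local north axis is (−sin φ cos λ, −sin φ sin λ, cos φ), giving ΔN = 30.936 + 55.468 − 354.461 = -268.06 m.

ΔN = -268.1 m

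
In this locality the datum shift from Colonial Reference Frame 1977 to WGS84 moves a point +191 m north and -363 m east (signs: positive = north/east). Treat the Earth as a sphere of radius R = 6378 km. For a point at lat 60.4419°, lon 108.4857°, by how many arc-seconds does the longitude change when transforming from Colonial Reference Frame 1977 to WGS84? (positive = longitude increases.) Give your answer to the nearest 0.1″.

At latitude 60.4419°, cos φ = 0.493306.
One radian of longitude at latitude φ spans R cos φ, so Δλ = ΔE / (R cos φ) = -363.0 / (6378000 × 0.493306) = -1.1537e-04 rad = -23.797″.

Δλ = -23.8″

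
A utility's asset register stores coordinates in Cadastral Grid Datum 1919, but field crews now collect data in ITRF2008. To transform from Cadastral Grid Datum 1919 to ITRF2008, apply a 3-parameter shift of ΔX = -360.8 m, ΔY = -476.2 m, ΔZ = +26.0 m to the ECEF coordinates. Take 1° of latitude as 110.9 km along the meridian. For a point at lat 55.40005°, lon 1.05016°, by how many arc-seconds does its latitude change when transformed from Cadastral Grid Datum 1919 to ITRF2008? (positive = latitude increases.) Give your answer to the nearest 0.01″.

Δφ = 10.35″

sin φ = 0.823137, cos φ = 0.567843, sin λ = 0.018328, cos λ = 0.999832.
North component: ΔN = −sin φ cos λ·ΔX − sin φ sin λ·ΔY + cos φ·ΔZ = −(0.823137)(0.999832)(-360.8) − (0.823137)(0.018328)(-476.2) + (0.567843)(26.0) = 318.89 m.
1° of latitude spans 110900 m, so Δφ = 318.89 / 110900 × 3600 = 10.352″.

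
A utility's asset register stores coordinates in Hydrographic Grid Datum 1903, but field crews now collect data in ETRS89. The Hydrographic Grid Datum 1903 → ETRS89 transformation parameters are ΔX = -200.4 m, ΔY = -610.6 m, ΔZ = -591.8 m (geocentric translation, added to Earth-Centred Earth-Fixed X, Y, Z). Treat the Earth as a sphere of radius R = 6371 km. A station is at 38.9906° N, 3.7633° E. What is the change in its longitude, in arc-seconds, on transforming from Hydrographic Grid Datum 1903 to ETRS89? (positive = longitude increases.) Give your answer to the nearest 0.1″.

Δλ = -24.8″

sin φ = 0.629193, cos φ = 0.777249, sin λ = 0.065635, cos λ = 0.997844.
East component: ΔE = −sin λ·ΔX + cos λ·ΔY = −(0.065635)(-200.4) + (0.997844)(-610.6) = -596.13 m.
1° of latitude spans πR/180 = 111195 m; at latitude φ, 1° of longitude spans that × cos φ = 86426.2 m, so Δλ = -596.13 / 86426.2 × 3600 = -24.831″.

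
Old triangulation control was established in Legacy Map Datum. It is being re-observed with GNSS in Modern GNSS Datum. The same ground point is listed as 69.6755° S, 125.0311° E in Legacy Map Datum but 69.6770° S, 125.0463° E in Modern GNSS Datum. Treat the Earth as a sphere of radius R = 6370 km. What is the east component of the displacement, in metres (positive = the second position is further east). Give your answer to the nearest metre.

ΔE = 587 m

Δφ = -69.6770° − -69.6755° = -0.0015°; Δλ = 125.0463° − 125.0311° = +0.0152°.
1° along a meridian = πR/180 = 111177 m.
ΔN = Δφ × 111177 = -166.8 m; ΔE = Δλ × 111177 × cos(-69.6755°) = +0.0152 × 111177 × 0.347337 = 587.0 m.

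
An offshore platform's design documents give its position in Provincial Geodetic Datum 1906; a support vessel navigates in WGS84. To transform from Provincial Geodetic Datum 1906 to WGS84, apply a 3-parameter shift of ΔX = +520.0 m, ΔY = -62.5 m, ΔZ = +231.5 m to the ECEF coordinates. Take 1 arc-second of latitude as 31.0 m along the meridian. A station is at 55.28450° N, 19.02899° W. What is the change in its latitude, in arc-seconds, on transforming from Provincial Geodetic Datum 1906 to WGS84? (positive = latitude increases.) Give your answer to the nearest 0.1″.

sin φ = 0.821990, cos φ = 0.569502, sin λ = -0.326047, cos λ = 0.945354.
North component: ΔN = −sin φ cos λ·ΔX − sin φ sin λ·ΔY + cos φ·ΔZ = −(0.821990)(0.945354)(520.0) − (0.821990)(-0.326047)(-62.5) + (0.569502)(231.5) = -288.99 m.
1° of latitude spans 3600 × 31.00 = 111600 m, so Δφ = -288.99 / 111600 × 3600 = -9.322″.

Δφ = -9.3″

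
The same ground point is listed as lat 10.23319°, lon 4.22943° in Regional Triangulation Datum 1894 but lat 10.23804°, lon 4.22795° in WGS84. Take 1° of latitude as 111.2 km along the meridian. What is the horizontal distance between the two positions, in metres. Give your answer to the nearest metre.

Δφ = 10.23804° − 10.23319° = +0.00485°; Δλ = 4.22795° − 4.22943° = -0.00148°.
ΔN = Δφ × 111200 = 539.3 m; ΔE = Δλ × 111200 × cos(10.23319°) = -0.00148 × 111200 × 0.984093 = -162.0 m.
Distance = √(ΔE² + ΔN²) = √((-162.0)² + 539.3²) = 563.1 m.

563 m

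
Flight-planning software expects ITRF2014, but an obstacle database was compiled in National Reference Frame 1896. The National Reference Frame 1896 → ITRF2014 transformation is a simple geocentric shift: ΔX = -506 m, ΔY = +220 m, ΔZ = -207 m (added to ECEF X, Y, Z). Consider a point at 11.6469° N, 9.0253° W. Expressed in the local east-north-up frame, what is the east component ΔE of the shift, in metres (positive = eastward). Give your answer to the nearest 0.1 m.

ΔE = 137.9 m

The local east axis at (φ, λ) is (−sin λ, cos λ, 0), so ΔE = −sin(-9.0253°)·(-506) + cos(-9.0253°)·220 = 137.90 m.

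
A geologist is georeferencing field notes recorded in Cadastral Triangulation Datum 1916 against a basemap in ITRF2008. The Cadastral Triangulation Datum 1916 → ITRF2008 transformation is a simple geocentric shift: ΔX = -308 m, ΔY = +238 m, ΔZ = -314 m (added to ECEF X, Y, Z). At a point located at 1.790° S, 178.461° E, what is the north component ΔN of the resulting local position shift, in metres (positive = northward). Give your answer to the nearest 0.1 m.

ΔN = -304.0 m

The local north axis is (−sin φ cos λ, −sin φ sin λ, cos φ), giving ΔN = 9.617 + 0.200 − 313.847 = -304.03 m.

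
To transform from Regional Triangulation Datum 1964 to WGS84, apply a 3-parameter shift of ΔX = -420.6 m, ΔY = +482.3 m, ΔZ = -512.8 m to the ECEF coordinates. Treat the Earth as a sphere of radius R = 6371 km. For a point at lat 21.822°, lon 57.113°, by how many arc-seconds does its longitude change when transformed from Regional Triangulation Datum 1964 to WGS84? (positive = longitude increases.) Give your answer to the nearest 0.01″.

Δλ = 21.45″

sin φ = 0.371724, cos φ = 0.928343, sin λ = 0.839743, cos λ = 0.542984.
East component: ΔE = −sin λ·ΔX + cos λ·ΔY = −(0.839743)(-420.6) + (0.542984)(482.3) = 615.08 m.
1° of latitude spans πR/180 = 111195 m; at latitude φ, 1° of longitude spans that × cos φ = 103227.0 m, so Δλ = 615.08 / 103227.0 × 3600 = 21.451″.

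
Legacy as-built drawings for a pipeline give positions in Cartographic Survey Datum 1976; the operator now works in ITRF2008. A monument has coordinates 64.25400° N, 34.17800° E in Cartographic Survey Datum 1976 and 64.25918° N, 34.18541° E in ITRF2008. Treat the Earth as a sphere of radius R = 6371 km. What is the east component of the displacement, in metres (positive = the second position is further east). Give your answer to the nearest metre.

Δφ = 64.25918° − 64.25400° = +0.00518°; Δλ = 34.18541° − 34.17800° = +0.00741°.
1° along a meridian = πR/180 = 111195 m.
ΔN = Δφ × 111195 = 576.0 m; ΔE = Δλ × 111195 × cos(64.25400°) = +0.00741 × 111195 × 0.434382 = 357.9 m.

ΔE = 358 m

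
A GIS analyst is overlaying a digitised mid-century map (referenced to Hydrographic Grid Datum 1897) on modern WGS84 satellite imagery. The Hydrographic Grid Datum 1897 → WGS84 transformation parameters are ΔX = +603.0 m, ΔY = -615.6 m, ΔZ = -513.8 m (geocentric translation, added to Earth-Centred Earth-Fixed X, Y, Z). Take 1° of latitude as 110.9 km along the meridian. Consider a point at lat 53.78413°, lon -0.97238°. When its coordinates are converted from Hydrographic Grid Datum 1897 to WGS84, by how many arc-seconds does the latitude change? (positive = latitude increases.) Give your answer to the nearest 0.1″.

Δφ = -25.9″

sin φ = 0.806797, cos φ = 0.590829, sin λ = -0.016970, cos λ = 0.999856.
North component: ΔN = −sin φ cos λ·ΔX − sin φ sin λ·ΔY + cos φ·ΔZ = −(0.806797)(0.999856)(603.0) − (0.806797)(-0.016970)(-615.6) + (0.590829)(-513.8) = -798.42 m.
1° of latitude spans 110900 m, so Δφ = -798.42 / 110900 × 3600 = -25.918″.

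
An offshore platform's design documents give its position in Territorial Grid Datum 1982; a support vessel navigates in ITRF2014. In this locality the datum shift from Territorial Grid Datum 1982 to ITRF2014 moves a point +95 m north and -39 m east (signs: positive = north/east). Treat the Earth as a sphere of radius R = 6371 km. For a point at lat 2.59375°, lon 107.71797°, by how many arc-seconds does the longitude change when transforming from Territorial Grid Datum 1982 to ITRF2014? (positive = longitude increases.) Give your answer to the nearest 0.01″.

Δλ = -1.26″

At latitude 2.59375°, cos φ = 0.998976.
One radian of longitude at latitude φ spans R cos φ, so Δλ = ΔE / (R cos φ) = -39.0 / (6371000 × 0.998976) = -6.1278e-06 rad = -1.264″.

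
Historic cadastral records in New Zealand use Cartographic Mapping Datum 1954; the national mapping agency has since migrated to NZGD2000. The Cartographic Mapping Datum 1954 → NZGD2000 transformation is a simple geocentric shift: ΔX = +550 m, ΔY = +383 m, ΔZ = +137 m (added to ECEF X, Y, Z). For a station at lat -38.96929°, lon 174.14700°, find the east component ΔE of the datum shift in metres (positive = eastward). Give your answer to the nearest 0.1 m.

ΔE = -437.1 m

The local east axis at (φ, λ) is (−sin λ, cos λ, 0), so ΔE = −sin(174.14700°)·550 + cos(174.14700°)·383 = -437.09 m.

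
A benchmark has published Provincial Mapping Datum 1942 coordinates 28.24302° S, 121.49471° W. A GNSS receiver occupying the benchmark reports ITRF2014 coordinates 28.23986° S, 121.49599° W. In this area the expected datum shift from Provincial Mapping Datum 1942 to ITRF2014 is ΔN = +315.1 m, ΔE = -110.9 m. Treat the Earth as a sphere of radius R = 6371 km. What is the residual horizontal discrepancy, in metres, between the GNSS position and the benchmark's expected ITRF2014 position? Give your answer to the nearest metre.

Observed coordinate differences: Δφ = +0.00316°, Δλ = -0.00128°.
Converting to metres (1° lat = 111195 m, cos φ = 0.880948): observed ΔN = 351.4 m, observed ΔE = -125.4 m.
Subtracting the expected shift leaves a residual of 351.4 − (315.1) = 36.3 m north and -125.4 − (-110.9) = -14.5 m east.
Residual distance = √(36.3² + (-14.5)²) = 39.1 m.

39 m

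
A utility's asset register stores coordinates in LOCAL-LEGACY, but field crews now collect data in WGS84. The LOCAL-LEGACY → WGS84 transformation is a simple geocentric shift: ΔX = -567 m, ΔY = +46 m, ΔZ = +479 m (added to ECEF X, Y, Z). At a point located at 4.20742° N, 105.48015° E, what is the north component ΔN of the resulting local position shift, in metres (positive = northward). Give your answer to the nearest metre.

At φ = 4.20742°, λ = 105.48015°: sin φ = 0.073367, cos φ = 0.997305, sin λ = 0.963723, cos λ = -0.266905.
ΔN = −sin φ cos λ·ΔX − sin φ sin λ·ΔY + cos φ·ΔZ = −(0.073367)(-0.266905)(-567) − (0.073367)(0.963723)(46) + (0.997305)(479) = 463.35 m.

ΔN = 463 m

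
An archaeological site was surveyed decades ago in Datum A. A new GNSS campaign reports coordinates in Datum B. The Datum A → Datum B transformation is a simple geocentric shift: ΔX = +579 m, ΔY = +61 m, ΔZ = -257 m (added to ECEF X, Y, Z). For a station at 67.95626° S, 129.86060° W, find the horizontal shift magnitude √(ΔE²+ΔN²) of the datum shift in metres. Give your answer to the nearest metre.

At φ = -67.95626°, λ = -129.86060°: sin φ = -0.926898, cos φ = 0.375314, sin λ = -0.767606, cos λ = -0.640922.
ΔE = −sin λ·ΔX + cos λ·ΔY = −(-0.767606)·(579) + (-0.640922)·(61) = 405.35 m.
ΔN = −sin φ cos λ·ΔX − sin φ sin λ·ΔY + cos φ·ΔZ = −(-0.926898)(-0.640922)(579) − (-0.926898)(-0.767606)(61) + (0.375314)(-257) = -483.82 m.
Horizontal magnitude = √(ΔE² + ΔN²) = √(405.35² + (-483.82)²) = 631.18 m.

631 m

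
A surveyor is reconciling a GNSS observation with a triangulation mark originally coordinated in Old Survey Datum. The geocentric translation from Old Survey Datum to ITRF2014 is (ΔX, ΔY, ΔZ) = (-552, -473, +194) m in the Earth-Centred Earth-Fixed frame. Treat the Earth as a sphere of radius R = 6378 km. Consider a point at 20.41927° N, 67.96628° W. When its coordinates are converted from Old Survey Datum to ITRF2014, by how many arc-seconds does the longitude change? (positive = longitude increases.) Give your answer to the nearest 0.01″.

Δλ = -23.78″

sin φ = 0.348887, cos φ = 0.937165, sin λ = -0.926963, cos λ = 0.375152.
East component: ΔE = −sin λ·ΔX + cos λ·ΔY = −(-0.926963)(-552) + (0.375152)(-473) = -689.13 m.
1° of latitude spans πR/180 = 111317 m; at latitude φ, 1° of longitude spans that × cos φ = 104322.5 m, so Δλ = -689.13 / 104322.5 × 3600 = -23.781″.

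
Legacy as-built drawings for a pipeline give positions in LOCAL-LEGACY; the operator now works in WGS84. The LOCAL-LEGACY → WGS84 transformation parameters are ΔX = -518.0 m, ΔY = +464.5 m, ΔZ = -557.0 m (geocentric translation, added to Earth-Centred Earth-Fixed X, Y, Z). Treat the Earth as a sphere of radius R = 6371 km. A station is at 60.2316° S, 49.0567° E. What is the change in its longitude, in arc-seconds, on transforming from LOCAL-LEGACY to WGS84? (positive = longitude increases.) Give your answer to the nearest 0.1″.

sin φ = -0.868039, cos φ = 0.496495, sin λ = 0.755358, cos λ = 0.655312.
East component: ΔE = −sin λ·ΔX + cos λ·ΔY = −(0.755358)(-518.0) + (0.655312)(464.5) = 695.67 m.
1° of latitude spans πR/180 = 111195 m; at latitude φ, 1° of longitude spans that × cos φ = 55207.8 m, so Δλ = 695.67 / 55207.8 × 3600 = 45.363″.

Δλ = 45.4″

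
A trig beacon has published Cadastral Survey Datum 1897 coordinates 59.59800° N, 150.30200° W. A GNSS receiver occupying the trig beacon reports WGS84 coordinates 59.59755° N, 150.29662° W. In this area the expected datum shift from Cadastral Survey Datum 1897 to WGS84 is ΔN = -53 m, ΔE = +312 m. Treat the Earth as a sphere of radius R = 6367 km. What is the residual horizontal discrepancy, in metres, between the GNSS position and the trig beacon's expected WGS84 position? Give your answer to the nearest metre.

10 m

Observed coordinate differences: Δφ = -0.00045°, Δλ = +0.00538°.
Converting to metres (1° lat = 111125 m, cos φ = 0.506064): observed ΔN = -50.0 m, observed ΔE = 302.6 m.
Subtracting the expected shift leaves a residual of -50.0 − (-53) = 3.0 m north and 302.6 − (312) = -9.4 m east.
Residual distance = √(3.0² + (-9.4)²) = 9.9 m.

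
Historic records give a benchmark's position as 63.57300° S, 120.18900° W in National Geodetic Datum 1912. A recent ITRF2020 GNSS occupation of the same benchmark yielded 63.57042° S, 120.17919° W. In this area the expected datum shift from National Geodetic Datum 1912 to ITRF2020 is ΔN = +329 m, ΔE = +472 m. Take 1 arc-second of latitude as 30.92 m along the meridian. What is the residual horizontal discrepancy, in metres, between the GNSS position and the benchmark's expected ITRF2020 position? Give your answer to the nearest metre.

Observed coordinate differences: Δφ = +0.00258°, Δλ = +0.00981°.
Converting to metres (1° lat = 111312 m, cos φ = 0.445057): observed ΔN = 287.2 m, observed ΔE = 486.0 m.
Subtracting the expected shift leaves a residual of 287.2 − (329) = -41.8 m north and 486.0 − (472) = 14.0 m east.
Residual distance = √((-41.8)² + 14.0²) = 44.1 m.

44 m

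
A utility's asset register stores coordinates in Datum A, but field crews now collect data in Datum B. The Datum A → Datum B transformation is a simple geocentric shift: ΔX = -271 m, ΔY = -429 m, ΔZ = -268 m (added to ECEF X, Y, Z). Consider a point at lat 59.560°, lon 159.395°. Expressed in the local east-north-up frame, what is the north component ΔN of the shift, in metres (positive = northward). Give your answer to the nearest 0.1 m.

ΔN = -224.3 m

At φ = 59.560°, λ = 159.395°: sin φ = 0.862160, cos φ = 0.506636, sin λ = 0.351923, cos λ = -0.936029.
ΔN = −sin φ cos λ·ΔX − sin φ sin λ·ΔY + cos φ·ΔZ = −(0.862160)(-0.936029)(-271) − (0.862160)(0.351923)(-429) + (0.506636)(-268) = -224.31 m.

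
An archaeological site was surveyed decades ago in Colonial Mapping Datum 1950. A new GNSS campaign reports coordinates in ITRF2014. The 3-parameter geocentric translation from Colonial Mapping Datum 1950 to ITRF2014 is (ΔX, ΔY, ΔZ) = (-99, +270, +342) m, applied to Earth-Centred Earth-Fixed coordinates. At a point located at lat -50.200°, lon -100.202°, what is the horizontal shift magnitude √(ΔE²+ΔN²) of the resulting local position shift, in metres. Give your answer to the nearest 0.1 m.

148.0 m

At φ = -50.200°, λ = -100.202°: sin φ = -0.768284, cos φ = 0.640110, sin λ = -0.984189, cos λ = -0.177119.
ΔE = −sin λ·ΔX + cos λ·ΔY = −(-0.984189)·(-99) + (-0.177119)·(270) = -145.26 m.
ΔN = −sin φ cos λ·ΔX − sin φ sin λ·ΔY + cos φ·ΔZ = −(-0.768284)(-0.177119)(-99) − (-0.768284)(-0.984189)(270) + (0.640110)(342) = 28.23 m.
Horizontal magnitude = √(ΔE² + ΔN²) = √((-145.26)² + 28.23²) = 147.98 m.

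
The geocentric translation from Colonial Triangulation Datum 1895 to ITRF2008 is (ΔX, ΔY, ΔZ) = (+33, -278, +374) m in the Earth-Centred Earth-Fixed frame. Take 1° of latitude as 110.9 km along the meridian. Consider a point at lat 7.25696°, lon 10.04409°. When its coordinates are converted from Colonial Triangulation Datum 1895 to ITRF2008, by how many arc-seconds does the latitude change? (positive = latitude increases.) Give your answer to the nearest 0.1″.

Δφ = 12.1″

sin φ = 0.126319, cos φ = 0.991990, sin λ = 0.174406, cos λ = 0.984674.
North component: ΔN = −sin φ cos λ·ΔX − sin φ sin λ·ΔY + cos φ·ΔZ = −(0.126319)(0.984674)(33) − (0.126319)(0.174406)(-278) + (0.991990)(374) = 373.02 m.
1° of latitude spans 110900 m, so Δφ = 373.02 / 110900 × 3600 = 12.109″.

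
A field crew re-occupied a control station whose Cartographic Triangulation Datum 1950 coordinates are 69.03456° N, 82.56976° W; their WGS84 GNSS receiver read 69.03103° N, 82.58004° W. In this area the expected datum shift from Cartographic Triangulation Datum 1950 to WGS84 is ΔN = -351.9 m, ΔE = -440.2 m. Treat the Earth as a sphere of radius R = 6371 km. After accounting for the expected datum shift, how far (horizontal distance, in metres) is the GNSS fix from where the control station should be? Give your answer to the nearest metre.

51 m

Observed coordinate differences: Δφ = -0.00353°, Δλ = -0.01028°.
Converting to metres (1° lat = 111195 m, cos φ = 0.357805): observed ΔN = -392.5 m, observed ΔE = -409.0 m.
Subtracting the expected shift leaves a residual of -392.5 − (-351.9) = -40.6 m north and -409.0 − (-440.2) = 31.2 m east.
Residual distance = √((-40.6)² + 31.2²) = 51.2 m.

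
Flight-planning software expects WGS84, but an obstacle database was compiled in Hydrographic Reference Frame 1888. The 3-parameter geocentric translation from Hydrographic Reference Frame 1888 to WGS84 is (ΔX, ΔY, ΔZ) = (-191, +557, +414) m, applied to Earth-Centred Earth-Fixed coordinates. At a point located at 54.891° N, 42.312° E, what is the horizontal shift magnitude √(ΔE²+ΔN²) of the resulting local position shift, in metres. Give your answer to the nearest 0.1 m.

The local east axis at (φ, λ) is (−sin λ, cos λ, 0), so ΔE = −sin(42.312°)·(-191) + cos(42.312°)·557 = 540.47 m.
The local north axis is (−sin φ cos λ, −sin φ sin λ, cos φ), giving ΔN = 115.545 − 306.735 + 238.105 = 46.92 m.
Horizontal magnitude = √(ΔE² + ΔN²) = √(540.47² + 46.92²) = 542.50 m.

542.5 m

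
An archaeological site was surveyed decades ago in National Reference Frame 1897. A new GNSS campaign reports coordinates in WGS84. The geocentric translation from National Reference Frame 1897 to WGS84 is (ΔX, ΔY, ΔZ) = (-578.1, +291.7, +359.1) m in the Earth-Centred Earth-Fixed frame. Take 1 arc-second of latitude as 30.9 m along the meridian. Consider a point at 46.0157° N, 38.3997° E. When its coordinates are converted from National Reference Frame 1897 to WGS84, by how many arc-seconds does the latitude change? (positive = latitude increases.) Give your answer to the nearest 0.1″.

sin φ = 0.719530, cos φ = 0.694461, sin λ = 0.621144, cos λ = 0.783697.
North component: ΔN = −sin φ cos λ·ΔX − sin φ sin λ·ΔY + cos φ·ΔZ = −(0.719530)(0.783697)(-578.1) − (0.719530)(0.621144)(291.7) + (0.694461)(359.1) = 445.00 m.
1° of latitude spans 3600 × 30.90 = 111240 m, so Δφ = 445.00 / 111240 × 3600 = 14.401″.

Δφ = 14.4″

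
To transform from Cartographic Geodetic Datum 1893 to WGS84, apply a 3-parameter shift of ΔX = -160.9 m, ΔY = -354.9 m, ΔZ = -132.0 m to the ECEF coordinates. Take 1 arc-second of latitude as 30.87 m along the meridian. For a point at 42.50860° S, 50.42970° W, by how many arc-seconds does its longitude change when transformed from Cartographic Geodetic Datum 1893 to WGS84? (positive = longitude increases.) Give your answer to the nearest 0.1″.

sin φ = -0.675701, cos φ = 0.737176, sin λ = -0.770844, cos λ = 0.637024.
East component: ΔE = −sin λ·ΔX + cos λ·ΔY = −(-0.770844)(-160.9) + (0.637024)(-354.9) = -350.11 m.
1° of latitude spans 3600 × 30.87 = 111132 m; at latitude φ, 1° of longitude spans that × cos φ = 81923.8 m, so Δλ = -350.11 / 81923.8 × 3600 = -15.385″.

Δλ = -15.4″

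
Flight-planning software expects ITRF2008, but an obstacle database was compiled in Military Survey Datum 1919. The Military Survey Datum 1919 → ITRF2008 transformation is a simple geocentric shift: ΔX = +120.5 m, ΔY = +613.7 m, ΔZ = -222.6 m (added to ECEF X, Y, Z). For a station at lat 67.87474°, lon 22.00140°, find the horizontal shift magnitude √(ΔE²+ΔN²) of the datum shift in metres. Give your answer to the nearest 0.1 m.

659.3 m

The local east axis at (φ, λ) is (−sin λ, cos λ, 0), so ΔE = −sin(22.00140°)·120.5 + cos(22.00140°)·613.7 = 523.86 m.
The local north axis is (−sin φ cos λ, −sin φ sin λ, cos φ), giving ΔN = -103.497 − 212.980 − 83.838 = -400.32 m.
Horizontal magnitude = √(ΔE² + ΔN²) = √(523.86² + (-400.32)²) = 659.31 m.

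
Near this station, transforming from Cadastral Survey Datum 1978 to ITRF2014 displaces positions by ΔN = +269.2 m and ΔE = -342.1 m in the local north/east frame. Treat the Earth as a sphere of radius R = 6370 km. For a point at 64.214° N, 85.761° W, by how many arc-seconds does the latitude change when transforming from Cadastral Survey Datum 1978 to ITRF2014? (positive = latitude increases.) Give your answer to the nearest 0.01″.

Δφ = 8.72″

On a sphere of radius R, 1 rad of latitude = R, so Δφ = ΔN / R = 269.2 / 6370000 = 4.2261e-05 rad = 8.717″.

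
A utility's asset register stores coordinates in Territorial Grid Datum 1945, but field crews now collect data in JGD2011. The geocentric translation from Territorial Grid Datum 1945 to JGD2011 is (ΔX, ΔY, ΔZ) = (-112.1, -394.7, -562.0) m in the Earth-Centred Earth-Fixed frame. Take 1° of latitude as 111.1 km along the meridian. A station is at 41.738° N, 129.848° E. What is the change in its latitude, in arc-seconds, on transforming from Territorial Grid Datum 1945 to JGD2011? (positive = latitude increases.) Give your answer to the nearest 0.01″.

Δφ = -8.60″

sin φ = 0.665725, cos φ = 0.746197, sin λ = 0.767747, cos λ = -0.640753.
North component: ΔN = −sin φ cos λ·ΔX − sin φ sin λ·ΔY + cos φ·ΔZ = −(0.665725)(-0.640753)(-112.1) − (0.665725)(0.767747)(-394.7) + (0.746197)(-562.0) = -265.45 m.
1° of latitude spans 111100 m, so Δφ = -265.45 / 111100 × 3600 = -8.601″.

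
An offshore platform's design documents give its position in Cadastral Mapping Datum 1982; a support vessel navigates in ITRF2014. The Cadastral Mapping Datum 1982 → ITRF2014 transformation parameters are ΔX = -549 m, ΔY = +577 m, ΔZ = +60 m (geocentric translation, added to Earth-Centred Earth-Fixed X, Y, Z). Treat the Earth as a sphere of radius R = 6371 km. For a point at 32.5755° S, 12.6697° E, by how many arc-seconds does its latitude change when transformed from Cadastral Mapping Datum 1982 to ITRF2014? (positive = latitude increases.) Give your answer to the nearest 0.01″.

sin φ = -0.538410, cos φ = 0.842683, sin λ = 0.219330, cos λ = 0.975651.
North component: ΔN = −sin φ cos λ·ΔX − sin φ sin λ·ΔY + cos φ·ΔZ = −(-0.538410)(0.975651)(-549) − (-0.538410)(0.219330)(577) + (0.842683)(60) = -169.69 m.
1° of latitude spans πR/180 = 111195 m, so Δφ = -169.69 / 111195 × 3600 = -5.494″.

Δφ = -5.49″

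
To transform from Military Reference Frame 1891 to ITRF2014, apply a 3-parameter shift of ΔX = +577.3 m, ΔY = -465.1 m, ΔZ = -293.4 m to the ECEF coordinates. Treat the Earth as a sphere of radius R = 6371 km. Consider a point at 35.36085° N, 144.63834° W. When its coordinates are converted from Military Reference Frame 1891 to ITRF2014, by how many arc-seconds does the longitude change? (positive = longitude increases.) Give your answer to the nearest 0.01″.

Δλ = 28.32″

sin φ = 0.578724, cos φ = 0.815523, sin λ = -0.578736, cos λ = -0.815515.
East component: ΔE = −sin λ·ΔX + cos λ·ΔY = −(-0.578736)(577.3) + (-0.815515)(-465.1) = 713.40 m.
1° of latitude spans πR/180 = 111195 m; at latitude φ, 1° of longitude spans that × cos φ = 90682.1 m, so Δλ = 713.40 / 90682.1 × 3600 = 28.321″.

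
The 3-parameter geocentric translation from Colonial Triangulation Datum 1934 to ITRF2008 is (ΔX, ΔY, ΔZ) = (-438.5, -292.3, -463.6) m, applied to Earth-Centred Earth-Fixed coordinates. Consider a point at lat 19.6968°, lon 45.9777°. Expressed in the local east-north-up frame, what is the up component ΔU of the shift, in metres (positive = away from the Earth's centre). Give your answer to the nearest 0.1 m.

At φ = 19.6968°, λ = 45.9777°: sin φ = 0.337043, cos φ = 0.941489, sin λ = 0.719069, cos λ = 0.694938.
ΔU = cos φ cos λ·ΔX + cos φ sin λ·ΔY + sin φ·ΔZ = (0.941489)(0.694938)(-438.5) + (0.941489)(0.719069)(-292.3) + (0.337043)(-463.6) = -641.04 m.

ΔU = -641.0 m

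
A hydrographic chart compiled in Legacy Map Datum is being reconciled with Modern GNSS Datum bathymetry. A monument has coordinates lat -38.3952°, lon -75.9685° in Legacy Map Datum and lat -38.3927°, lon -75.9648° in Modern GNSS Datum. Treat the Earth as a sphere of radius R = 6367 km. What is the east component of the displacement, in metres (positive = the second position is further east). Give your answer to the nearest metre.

ΔE = 322 m

Δφ = -38.3927° − -38.3952° = +0.0025°; Δλ = -75.9648° − -75.9685° = +0.0037°.
1° along a meridian = πR/180 = 111125 m.
ΔN = Δφ × 111125 = 277.8 m; ΔE = Δλ × 111125 × cos(-38.3952°) = +0.0037 × 111125 × 0.783745 = 322.2 m.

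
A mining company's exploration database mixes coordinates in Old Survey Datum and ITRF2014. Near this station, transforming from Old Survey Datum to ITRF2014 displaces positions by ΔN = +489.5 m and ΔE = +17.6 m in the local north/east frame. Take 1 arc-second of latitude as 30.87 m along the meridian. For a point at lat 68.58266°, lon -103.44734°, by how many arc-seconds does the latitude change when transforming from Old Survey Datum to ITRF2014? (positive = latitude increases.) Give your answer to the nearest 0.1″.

Δφ = 15.9″

1″ of latitude = 30.87 m, so Δφ = 489.5 / 30.87 = 15.857″.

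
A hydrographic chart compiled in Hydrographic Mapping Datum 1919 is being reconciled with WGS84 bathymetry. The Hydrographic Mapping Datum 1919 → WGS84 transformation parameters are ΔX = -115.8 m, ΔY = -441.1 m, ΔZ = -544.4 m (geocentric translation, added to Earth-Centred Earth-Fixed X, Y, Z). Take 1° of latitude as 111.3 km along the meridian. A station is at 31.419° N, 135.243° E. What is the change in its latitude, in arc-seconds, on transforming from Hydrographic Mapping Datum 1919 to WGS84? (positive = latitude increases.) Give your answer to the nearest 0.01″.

sin φ = 0.521293, cos φ = 0.853378, sin λ = 0.704101, cos λ = -0.710099.
North component: ΔN = −sin φ cos λ·ΔX − sin φ sin λ·ΔY + cos φ·ΔZ = −(0.521293)(-0.710099)(-115.8) − (0.521293)(0.704101)(-441.1) + (0.853378)(-544.4) = -345.54 m.
1° of latitude spans 111300 m, so Δφ = -345.54 / 111300 × 3600 = -11.177″.

Δφ = -11.18″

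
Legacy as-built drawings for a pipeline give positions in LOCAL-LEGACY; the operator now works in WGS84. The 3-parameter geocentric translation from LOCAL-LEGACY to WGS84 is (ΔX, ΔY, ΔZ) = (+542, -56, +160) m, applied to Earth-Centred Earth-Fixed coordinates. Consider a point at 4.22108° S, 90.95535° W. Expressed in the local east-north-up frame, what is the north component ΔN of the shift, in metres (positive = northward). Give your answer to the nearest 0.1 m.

ΔN = 163.0 m

At φ = -4.22108°, λ = -90.95535°: sin φ = -0.073605, cos φ = 0.997287, sin λ = -0.999861, cos λ = -0.016673.
ΔN = −sin φ cos λ·ΔX − sin φ sin λ·ΔY + cos φ·ΔZ = −(-0.073605)(-0.016673)(542) − (-0.073605)(-0.999861)(-56) + (0.997287)(160) = 163.02 m.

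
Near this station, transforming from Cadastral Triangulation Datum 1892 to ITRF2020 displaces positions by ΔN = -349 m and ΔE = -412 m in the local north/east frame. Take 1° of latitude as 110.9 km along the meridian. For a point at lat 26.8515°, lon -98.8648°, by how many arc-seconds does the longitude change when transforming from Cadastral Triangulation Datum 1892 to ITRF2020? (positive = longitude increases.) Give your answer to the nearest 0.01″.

At latitude 26.8515°, cos φ = 0.892180.
1° of longitude at this latitude = 110.9 × cos φ = 98.94 km, so Δλ = -412.0 / 98942.8 = -0.0041640° = -14.990″.

Δλ = -14.99″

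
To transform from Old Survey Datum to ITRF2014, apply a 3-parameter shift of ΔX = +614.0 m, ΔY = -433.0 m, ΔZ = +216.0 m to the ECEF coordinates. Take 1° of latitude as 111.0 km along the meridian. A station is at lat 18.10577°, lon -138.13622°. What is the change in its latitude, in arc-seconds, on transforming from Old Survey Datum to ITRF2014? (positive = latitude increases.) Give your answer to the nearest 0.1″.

Δφ = 8.4″

sin φ = 0.310772, cos φ = 0.950484, sin λ = -0.667362, cos λ = -0.744734.
North component: ΔN = −sin φ cos λ·ΔX − sin φ sin λ·ΔY + cos φ·ΔZ = −(0.310772)(-0.744734)(614.0) − (0.310772)(-0.667362)(-433.0) + (0.950484)(216.0) = 257.61 m.
1° of latitude spans 111000 m, so Δφ = 257.61 / 111000 × 3600 = 8.355″.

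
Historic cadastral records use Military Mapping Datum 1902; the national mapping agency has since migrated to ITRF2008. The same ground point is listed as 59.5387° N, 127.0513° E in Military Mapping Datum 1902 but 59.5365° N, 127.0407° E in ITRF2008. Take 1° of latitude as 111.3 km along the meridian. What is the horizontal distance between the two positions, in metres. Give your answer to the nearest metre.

646 m

Δφ = 59.5365° − 59.5387° = -0.0022°; Δλ = 127.0407° − 127.0513° = -0.0106°.
ΔN = Δφ × 111300 = -244.9 m; ΔE = Δλ × 111300 × cos(59.5387°) = -0.0106 × 111300 × 0.506956 = -598.1 m.
Distance = √(ΔE² + ΔN²) = √((-598.1)² + (-244.9)²) = 646.3 m.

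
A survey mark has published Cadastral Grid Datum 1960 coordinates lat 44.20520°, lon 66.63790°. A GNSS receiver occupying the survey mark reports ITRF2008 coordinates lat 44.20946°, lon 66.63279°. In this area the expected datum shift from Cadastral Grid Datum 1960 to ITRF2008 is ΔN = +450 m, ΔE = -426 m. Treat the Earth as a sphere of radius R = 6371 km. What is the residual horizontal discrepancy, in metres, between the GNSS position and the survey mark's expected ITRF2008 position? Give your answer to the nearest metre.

30 m

Observed coordinate differences: Δφ = +0.00426°, Δλ = -0.00511°.
Converting to metres (1° lat = 111195 m, cos φ = 0.716847): observed ΔN = 473.7 m, observed ΔE = -407.3 m.
Subtracting the expected shift leaves a residual of 473.7 − (450) = 23.7 m north and -407.3 − (-426) = 18.7 m east.
Residual distance = √(23.7² + 18.7²) = 30.2 m.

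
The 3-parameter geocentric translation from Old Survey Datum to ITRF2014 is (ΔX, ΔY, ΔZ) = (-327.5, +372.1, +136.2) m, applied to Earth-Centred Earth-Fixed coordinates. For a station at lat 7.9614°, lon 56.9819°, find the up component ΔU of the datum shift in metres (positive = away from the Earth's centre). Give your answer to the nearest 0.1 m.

The local up (radial) axis is (cos φ cos λ, cos φ sin λ, sin φ), giving ΔU = -176.736 + 308.998 + 18.865 = 151.13 m.

ΔU = 151.1 m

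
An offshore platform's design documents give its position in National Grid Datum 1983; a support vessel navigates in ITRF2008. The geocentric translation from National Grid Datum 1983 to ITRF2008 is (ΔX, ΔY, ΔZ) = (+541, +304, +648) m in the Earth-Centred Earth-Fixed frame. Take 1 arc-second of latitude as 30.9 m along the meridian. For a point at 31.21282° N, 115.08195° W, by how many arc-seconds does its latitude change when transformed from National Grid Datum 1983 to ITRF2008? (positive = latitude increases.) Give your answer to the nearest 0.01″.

sin φ = 0.518218, cos φ = 0.855248, sin λ = -0.905702, cos λ = -0.423914.
North component: ΔN = −sin φ cos λ·ΔX − sin φ sin λ·ΔY + cos φ·ΔZ = −(0.518218)(-0.423914)(541) − (0.518218)(-0.905702)(304) + (0.855248)(648) = 815.73 m.
1° of latitude spans 3600 × 30.90 = 111240 m, so Δφ = 815.73 / 111240 × 3600 = 26.399″.

Δφ = 26.40″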